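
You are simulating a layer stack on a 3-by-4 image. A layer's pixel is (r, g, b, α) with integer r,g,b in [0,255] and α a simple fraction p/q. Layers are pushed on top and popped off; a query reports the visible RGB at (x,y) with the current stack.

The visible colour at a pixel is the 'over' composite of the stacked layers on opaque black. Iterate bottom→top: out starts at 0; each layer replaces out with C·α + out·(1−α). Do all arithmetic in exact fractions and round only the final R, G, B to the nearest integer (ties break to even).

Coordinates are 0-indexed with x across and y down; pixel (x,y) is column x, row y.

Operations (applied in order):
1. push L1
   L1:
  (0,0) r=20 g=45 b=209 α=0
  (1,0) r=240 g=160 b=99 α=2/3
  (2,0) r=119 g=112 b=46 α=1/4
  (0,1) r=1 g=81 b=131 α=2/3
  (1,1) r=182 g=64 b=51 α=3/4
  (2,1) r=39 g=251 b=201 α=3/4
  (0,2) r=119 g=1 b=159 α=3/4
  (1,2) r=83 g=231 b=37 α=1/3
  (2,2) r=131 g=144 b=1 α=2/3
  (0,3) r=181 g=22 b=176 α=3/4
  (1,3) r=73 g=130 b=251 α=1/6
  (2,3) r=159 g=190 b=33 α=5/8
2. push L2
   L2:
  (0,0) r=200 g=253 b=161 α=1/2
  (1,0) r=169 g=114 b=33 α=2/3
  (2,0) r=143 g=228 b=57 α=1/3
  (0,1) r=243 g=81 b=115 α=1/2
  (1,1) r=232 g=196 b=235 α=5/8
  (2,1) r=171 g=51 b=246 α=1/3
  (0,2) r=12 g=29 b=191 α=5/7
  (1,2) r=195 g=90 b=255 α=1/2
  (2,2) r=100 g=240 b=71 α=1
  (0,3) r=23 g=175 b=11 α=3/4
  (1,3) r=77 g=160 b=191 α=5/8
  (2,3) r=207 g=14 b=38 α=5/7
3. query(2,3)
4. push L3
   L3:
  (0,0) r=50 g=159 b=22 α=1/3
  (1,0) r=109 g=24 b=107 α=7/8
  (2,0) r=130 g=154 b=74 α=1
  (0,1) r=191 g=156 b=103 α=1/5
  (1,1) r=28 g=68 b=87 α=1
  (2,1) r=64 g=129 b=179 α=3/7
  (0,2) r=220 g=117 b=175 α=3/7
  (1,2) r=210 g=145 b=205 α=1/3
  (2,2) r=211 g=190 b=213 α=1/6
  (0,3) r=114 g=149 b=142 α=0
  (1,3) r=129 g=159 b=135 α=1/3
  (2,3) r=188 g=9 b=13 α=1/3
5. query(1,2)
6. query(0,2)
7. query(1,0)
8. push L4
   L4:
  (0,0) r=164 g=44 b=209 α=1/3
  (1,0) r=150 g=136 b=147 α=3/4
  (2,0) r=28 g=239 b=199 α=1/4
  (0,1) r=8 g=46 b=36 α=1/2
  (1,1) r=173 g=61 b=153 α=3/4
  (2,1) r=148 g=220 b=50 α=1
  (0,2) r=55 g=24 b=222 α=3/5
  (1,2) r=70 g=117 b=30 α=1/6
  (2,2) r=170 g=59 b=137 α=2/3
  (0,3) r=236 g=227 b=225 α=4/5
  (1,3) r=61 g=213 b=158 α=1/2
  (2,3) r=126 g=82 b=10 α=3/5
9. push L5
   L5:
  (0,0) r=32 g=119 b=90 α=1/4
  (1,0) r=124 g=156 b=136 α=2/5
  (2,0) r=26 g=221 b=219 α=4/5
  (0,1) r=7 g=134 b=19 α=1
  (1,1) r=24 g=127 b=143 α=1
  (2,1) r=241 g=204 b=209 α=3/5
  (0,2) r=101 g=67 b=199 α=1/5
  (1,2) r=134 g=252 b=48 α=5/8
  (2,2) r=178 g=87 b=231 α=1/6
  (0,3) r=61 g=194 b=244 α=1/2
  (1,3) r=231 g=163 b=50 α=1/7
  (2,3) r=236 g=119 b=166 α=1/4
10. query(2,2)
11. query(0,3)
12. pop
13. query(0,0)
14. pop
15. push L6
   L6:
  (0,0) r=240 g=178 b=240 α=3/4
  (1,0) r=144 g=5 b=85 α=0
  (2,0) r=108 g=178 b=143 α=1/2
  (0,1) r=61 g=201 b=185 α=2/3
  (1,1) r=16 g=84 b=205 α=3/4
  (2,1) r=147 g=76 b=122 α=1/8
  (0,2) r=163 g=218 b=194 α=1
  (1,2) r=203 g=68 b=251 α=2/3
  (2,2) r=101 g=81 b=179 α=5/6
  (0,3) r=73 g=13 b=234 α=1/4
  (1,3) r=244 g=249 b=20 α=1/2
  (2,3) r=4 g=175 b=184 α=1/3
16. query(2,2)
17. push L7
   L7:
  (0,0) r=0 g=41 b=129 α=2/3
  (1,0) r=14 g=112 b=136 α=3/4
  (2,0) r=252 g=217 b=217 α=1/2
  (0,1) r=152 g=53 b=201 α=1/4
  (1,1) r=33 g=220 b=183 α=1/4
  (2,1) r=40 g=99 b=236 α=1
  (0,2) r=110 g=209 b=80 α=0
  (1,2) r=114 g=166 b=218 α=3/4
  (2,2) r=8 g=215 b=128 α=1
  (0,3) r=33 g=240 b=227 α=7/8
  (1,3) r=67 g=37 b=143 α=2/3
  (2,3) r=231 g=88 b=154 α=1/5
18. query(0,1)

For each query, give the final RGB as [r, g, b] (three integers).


query (2,3) [L1,L2] — begin 0,0,0
+L1 (α=5/8) → [795/8, 475/4, 165/8]
+L2 (α=5/7) → [705/4, 615/14, 925/28]
rounded: [176, 44, 33]

query (1,2) [L1,L2,L3] — begin 0,0,0
L1 α=1/3: [83/3, 77, 37/3]
L2 α=1/2: [334/3, 167/2, 401/3]
L3 α=1/3: [1298/9, 104, 1417/9]
= [144, 104, 157]

at x=0,y=2 over L1,L2,L3:
L1 α=3/4: [357/4, 3/4, 477/4]
L2 α=5/7: [477/14, 293/14, 341/2]
L3 α=3/7: [5574/49, 3043/49, 1207/7]
→ [114, 62, 172]

(1,0) stack=L1,L2,L3; from [0,0,0]:
after L1 α=2/3: [160, 320/3, 66]
after L2 α=2/3: [166, 1004/9, 44]
after L3 α=7/8: [929/8, 629/18, 793/8]
= [116, 35, 99]

(2,2) stack=L1,L2,L3,L4,L5; from [0,0,0]:
L1 α=2/3: [262/3, 96, 2/3]
L2 α=1: [100, 240, 71]
L3 α=1/6: [237/2, 695/3, 284/3]
L4 α=2/3: [917/6, 1049/9, 1106/9]
L5 α=1/6: [5653/36, 3014/27, 7609/54]
= [157, 112, 141]

query (0,3) [L1,L2,L3,L4,L5] — begin 0,0,0
L1 α=3/4: [543/4, 33/2, 132]
L2 α=3/4: [819/16, 1083/8, 165/4]
L3 α=0: [819/16, 1083/8, 165/4]
L4 α=4/5: [15923/80, 8347/40, 753/4]
L5 α=1/2: [20803/160, 16107/80, 1729/8]
→ [130, 201, 216]

at x=0,y=0 over L1,L2,L3,L4:
+L1 (α=0) → [0, 0, 0]
+L2 (α=1/2) → [100, 253/2, 161/2]
+L3 (α=1/3) → [250/3, 412/3, 61]
+L4 (α=1/3) → [992/9, 956/9, 331/3]
= [110, 106, 110]

(2,2) stack=L1,L2,L3,L6; from [0,0,0]:
after L1 α=2/3: [262/3, 96, 2/3]
after L2 α=1: [100, 240, 71]
after L3 α=1/6: [237/2, 695/3, 284/3]
after L6 α=5/6: [1247/12, 955/9, 2969/18]
rounded: [104, 106, 165]

query (0,1) [L1,L2,L3,L6,L7] — begin 0,0,0
after L1 α=2/3: [2/3, 54, 262/3]
after L2 α=1/2: [731/6, 135/2, 607/6]
after L3 α=1/5: [407/3, 426/5, 1523/15]
after L6 α=2/3: [773/9, 812/5, 7073/45]
after L7 α=1/4: [1229/12, 2701/20, 2522/15]
= [102, 135, 168]


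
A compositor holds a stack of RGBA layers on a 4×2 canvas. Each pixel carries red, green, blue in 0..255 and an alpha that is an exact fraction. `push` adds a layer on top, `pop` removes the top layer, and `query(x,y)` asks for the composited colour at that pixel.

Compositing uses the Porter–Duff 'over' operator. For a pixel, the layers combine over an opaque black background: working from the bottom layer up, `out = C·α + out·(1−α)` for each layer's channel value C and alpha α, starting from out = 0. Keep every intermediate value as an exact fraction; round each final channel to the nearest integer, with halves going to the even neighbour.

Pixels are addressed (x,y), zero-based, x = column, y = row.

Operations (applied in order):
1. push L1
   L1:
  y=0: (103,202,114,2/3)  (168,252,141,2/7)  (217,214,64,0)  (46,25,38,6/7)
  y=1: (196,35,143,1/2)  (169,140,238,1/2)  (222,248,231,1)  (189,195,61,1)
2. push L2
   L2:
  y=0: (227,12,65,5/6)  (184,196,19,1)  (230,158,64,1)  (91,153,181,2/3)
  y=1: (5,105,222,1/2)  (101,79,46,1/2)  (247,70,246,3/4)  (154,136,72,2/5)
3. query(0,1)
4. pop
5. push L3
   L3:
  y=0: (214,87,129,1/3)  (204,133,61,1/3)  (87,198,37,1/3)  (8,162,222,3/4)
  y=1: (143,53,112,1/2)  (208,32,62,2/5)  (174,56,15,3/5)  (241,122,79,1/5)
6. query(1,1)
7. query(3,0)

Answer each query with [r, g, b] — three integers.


query (0,1) [L1,L2] — begin 0,0,0
+L1 (α=1/2) → [98, 35/2, 143/2]
+L2 (α=1/2) → [103/2, 245/4, 587/4]
rounded: [52, 61, 147]

at x=1,y=1 over L1,L3:
L1 α=1/2: [169/2, 70, 119]
L3 α=2/5: [1339/10, 274/5, 481/5]
rounded: [134, 55, 96]

query (3,0) [L1,L3] — begin 0,0,0
+L1 (α=6/7) → [276/7, 150/7, 228/7]
+L3 (α=3/4) → [111/7, 888/7, 2445/14]
rounded: [16, 127, 175]


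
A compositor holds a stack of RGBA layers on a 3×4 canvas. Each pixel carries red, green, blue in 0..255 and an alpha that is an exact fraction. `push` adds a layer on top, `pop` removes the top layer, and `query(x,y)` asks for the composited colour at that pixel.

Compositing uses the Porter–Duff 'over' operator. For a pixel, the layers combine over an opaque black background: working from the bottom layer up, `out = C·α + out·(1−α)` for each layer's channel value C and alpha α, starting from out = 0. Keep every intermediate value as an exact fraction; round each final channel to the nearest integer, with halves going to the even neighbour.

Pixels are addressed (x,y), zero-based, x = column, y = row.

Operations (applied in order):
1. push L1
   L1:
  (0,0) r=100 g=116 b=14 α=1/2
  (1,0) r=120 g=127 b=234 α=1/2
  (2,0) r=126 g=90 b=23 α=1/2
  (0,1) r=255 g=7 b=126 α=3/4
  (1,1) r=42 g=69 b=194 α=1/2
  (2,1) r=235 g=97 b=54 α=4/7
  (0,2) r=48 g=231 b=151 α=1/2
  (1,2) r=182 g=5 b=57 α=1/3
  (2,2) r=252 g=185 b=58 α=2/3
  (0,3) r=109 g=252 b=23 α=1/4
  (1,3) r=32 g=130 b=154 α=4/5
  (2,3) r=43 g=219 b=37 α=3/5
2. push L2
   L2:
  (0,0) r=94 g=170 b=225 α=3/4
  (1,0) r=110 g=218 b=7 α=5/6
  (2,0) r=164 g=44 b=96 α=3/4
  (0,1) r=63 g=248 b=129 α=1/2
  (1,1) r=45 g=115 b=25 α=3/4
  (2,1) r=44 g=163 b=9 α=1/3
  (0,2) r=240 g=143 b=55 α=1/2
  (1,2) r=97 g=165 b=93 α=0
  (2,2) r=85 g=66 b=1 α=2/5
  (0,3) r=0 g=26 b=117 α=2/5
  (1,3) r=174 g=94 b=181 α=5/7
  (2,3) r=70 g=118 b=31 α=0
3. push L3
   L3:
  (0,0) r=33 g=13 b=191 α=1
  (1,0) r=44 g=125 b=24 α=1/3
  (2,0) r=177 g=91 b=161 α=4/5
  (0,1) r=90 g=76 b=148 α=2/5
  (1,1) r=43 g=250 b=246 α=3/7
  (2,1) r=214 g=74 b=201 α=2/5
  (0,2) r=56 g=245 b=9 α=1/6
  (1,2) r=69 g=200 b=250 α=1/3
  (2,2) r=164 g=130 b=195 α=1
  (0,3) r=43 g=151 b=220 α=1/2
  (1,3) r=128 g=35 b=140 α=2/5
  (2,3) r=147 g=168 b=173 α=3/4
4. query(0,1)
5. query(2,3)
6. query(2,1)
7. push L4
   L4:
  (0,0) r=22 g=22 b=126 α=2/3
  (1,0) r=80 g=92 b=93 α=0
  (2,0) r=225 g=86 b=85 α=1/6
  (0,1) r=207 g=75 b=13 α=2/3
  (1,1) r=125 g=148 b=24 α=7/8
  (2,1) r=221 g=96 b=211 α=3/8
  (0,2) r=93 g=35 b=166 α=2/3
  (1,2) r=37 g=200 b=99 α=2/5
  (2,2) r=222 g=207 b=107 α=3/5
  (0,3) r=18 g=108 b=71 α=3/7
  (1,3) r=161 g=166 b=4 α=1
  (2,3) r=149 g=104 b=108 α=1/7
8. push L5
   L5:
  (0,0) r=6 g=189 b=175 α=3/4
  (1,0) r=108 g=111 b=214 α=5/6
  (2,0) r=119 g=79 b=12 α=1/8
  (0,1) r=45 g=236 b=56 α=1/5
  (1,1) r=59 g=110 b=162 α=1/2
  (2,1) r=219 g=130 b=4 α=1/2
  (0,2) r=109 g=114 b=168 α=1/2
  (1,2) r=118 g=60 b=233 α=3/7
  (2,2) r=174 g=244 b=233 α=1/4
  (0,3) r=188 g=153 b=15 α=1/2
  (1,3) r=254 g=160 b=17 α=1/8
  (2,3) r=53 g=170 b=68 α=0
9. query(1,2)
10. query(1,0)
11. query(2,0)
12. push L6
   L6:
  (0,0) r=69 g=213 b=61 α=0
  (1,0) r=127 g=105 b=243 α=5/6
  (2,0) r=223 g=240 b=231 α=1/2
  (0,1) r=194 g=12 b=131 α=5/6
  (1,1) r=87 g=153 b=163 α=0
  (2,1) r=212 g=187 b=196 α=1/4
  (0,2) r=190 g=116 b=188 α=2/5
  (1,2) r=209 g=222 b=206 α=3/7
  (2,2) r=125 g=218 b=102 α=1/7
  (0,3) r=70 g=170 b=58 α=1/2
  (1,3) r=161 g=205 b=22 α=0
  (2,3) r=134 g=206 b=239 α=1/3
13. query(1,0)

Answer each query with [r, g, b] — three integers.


query (0,1) [L1,L2,L3] — begin 0,0,0
after L1 α=3/4: [765/4, 21/4, 189/2]
after L2 α=1/2: [1017/8, 1013/8, 447/4]
after L3 α=2/5: [4491/40, 851/8, 505/4]
→ [112, 106, 126]

at x=2,y=3 over L1,L2,L3:
after L1 α=3/5: [129/5, 657/5, 111/5]
after L2 α=0: [129/5, 657/5, 111/5]
after L3 α=3/4: [1167/10, 3177/20, 1353/10]
→ [117, 159, 135]

at x=2,y=1 over L1,L2,L3:
+L1 (α=4/7) → [940/7, 388/7, 216/7]
+L2 (α=1/3) → [2188/21, 639/7, 165/7]
+L3 (α=2/5) → [5184/35, 2953/35, 3309/35]
= [148, 84, 95]

query (1,2) [L1,L2,L3,L4,L5] — begin 0,0,0
+L1 (α=1/3) → [182/3, 5/3, 19]
+L2 (α=0) → [182/3, 5/3, 19]
+L3 (α=1/3) → [571/9, 610/9, 96]
+L4 (α=2/5) → [793/15, 362/3, 486/5]
+L5 (α=3/7) → [8482/105, 284/3, 777/5]
→ [81, 95, 155]

(1,0) stack=L1,L2,L3,L4,L5; from [0,0,0]:
L1 α=1/2: [60, 127/2, 117]
L2 α=5/6: [305/3, 769/4, 76/3]
L3 α=1/3: [742/9, 1019/6, 224/9]
L4 α=0: [742/9, 1019/6, 224/9]
L5 α=5/6: [2801/27, 4349/36, 4927/27]
rounded: [104, 121, 182]

(2,0) stack=L1,L2,L3,L4,L5; from [0,0,0]:
+L1 (α=1/2) → [63, 45, 23/2]
+L2 (α=3/4) → [555/4, 177/4, 599/8]
+L3 (α=4/5) → [3387/20, 1633/20, 5751/40]
+L4 (α=1/6) → [1429/8, 659/8, 6431/48]
+L5 (α=1/8) → [10955/64, 5245/64, 45593/384]
= [171, 82, 119]

at x=1,y=0 over L1,L2,L3,L4,L5,L6:
L1 α=1/2: [60, 127/2, 117]
L2 α=5/6: [305/3, 769/4, 76/3]
L3 α=1/3: [742/9, 1019/6, 224/9]
L4 α=0: [742/9, 1019/6, 224/9]
L5 α=5/6: [2801/27, 4349/36, 4927/27]
L6 α=5/6: [9973/81, 23249/216, 18866/81]
rounded: [123, 108, 233]


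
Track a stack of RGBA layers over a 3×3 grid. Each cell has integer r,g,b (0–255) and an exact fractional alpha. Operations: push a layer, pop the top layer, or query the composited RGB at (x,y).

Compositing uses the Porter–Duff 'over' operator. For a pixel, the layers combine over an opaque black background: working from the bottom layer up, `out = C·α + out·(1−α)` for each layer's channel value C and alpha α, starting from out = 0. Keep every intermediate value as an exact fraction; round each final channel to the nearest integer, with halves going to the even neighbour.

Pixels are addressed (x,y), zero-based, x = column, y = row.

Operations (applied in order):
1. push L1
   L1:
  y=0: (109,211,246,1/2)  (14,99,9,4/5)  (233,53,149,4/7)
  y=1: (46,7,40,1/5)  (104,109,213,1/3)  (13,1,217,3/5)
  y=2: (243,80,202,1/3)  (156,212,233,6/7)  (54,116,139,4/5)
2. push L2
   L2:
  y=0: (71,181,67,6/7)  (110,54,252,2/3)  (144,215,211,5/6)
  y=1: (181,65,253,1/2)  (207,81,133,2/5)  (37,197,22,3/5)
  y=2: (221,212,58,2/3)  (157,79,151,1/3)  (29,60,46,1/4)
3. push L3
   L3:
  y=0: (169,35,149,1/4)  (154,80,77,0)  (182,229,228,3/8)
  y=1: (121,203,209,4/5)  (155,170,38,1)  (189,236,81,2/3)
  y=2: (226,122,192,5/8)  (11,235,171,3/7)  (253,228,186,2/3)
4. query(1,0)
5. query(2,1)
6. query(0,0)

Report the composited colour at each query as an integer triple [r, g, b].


(1,0) stack=L1,L2,L3; from [0,0,0]:
after L1 α=4/5: [56/5, 396/5, 36/5]
after L2 α=2/3: [1156/15, 312/5, 852/5]
after L3 α=0: [1156/15, 312/5, 852/5]
rounded: [77, 62, 170]

query (2,1) [L1,L2,L3] — begin 0,0,0
L1 α=3/5: [39/5, 3/5, 651/5]
L2 α=3/5: [633/25, 2961/25, 1632/25]
L3 α=2/3: [3361/25, 14761/75, 1894/25]
→ [134, 197, 76]

query (0,0) [L1,L2,L3] — begin 0,0,0
+L1 (α=1/2) → [109/2, 211/2, 123]
+L2 (α=6/7) → [961/14, 2383/14, 75]
+L3 (α=1/4) → [5249/56, 7639/56, 187/2]
→ [94, 136, 94]


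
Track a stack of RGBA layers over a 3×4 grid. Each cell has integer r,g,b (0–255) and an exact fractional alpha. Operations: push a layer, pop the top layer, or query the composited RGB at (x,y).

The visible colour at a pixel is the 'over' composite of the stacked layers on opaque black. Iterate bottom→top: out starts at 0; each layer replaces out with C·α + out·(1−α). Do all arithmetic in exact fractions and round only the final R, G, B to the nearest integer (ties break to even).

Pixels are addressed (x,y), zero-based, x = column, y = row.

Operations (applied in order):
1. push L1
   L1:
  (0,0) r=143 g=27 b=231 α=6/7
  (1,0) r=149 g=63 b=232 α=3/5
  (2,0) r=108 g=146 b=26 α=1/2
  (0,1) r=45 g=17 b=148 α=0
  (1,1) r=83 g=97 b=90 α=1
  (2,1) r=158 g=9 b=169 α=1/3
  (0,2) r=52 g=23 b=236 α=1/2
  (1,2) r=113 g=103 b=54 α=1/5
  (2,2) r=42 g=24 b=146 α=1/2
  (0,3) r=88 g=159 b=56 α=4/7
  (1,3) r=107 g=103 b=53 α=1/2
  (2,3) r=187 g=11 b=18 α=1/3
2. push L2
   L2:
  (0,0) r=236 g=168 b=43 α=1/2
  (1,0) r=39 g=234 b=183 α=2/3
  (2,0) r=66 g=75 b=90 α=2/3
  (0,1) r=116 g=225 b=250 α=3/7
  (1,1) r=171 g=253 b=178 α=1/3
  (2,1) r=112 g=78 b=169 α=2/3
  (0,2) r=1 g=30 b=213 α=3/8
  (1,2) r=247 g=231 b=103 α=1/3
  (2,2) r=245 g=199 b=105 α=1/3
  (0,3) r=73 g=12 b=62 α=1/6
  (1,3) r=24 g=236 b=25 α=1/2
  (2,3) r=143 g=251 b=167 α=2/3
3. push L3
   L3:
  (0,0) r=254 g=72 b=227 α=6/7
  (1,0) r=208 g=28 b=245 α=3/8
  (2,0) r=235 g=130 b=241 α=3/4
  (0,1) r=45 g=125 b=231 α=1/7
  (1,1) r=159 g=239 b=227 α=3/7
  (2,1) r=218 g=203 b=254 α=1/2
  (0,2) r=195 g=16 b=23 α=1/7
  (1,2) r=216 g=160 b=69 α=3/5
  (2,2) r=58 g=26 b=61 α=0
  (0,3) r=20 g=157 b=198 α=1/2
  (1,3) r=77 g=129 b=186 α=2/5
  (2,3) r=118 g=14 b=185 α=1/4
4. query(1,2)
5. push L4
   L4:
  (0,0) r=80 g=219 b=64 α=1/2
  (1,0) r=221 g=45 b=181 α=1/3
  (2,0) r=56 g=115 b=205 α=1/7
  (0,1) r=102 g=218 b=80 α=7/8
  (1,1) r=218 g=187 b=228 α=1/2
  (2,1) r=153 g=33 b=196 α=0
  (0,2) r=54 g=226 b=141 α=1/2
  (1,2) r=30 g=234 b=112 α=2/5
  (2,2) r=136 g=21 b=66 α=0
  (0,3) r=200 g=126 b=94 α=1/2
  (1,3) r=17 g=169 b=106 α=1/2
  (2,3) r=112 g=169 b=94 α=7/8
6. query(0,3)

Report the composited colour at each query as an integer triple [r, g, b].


(1,2) stack=L1,L2,L3; from [0,0,0]:
+L1 (α=1/5) → [113/5, 103/5, 54/5]
+L2 (α=1/3) → [487/5, 1361/15, 623/15]
+L3 (α=3/5) → [4214/25, 9922/75, 4351/75]
→ [169, 132, 58]

(0,3) stack=L1,L2,L3,L4; from [0,0,0]:
L1 α=4/7: [352/7, 636/7, 32]
L2 α=1/6: [757/14, 544/7, 37]
L3 α=1/2: [1037/28, 1643/14, 235/2]
L4 α=1/2: [6637/56, 3407/28, 423/4]
rounded: [119, 122, 106]


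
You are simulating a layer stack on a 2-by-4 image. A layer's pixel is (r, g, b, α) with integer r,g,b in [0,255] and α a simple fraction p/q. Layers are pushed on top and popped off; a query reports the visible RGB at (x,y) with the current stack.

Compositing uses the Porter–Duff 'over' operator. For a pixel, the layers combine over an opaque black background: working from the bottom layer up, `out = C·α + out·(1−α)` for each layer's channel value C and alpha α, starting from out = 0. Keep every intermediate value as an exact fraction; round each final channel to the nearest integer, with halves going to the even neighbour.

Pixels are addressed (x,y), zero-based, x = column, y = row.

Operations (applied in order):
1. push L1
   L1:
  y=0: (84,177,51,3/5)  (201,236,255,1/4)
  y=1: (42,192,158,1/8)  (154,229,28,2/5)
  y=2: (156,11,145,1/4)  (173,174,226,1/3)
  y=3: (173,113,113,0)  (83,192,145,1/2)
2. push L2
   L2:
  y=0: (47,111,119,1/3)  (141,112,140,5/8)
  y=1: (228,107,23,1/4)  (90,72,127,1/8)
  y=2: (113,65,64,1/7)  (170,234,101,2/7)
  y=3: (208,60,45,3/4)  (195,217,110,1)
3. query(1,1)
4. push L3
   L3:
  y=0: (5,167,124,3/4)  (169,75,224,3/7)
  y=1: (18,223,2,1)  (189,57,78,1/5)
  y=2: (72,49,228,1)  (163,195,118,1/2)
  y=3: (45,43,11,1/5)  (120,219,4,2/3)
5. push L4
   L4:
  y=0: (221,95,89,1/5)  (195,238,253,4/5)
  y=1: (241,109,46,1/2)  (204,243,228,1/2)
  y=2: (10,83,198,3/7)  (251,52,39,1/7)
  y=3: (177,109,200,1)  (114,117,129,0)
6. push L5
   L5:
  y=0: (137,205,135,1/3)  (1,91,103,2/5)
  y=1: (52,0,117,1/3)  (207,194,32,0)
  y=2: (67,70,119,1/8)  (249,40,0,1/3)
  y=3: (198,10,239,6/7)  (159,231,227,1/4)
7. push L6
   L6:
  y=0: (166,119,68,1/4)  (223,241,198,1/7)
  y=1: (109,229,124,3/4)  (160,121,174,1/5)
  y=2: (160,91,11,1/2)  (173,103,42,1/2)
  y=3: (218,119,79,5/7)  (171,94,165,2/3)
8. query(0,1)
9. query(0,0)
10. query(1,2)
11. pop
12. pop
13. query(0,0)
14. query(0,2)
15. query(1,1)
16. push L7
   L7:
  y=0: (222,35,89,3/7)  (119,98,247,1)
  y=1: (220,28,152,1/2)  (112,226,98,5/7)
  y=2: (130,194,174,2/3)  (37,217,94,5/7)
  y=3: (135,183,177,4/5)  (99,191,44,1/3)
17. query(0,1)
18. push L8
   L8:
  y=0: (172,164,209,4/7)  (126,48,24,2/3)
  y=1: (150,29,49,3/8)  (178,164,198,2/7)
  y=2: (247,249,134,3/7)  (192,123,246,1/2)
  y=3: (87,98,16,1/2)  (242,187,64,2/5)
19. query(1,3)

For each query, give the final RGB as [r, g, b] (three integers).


(1,1) stack=L1,L2; from [0,0,0]:
L1 α=2/5: [308/5, 458/5, 56/5]
L2 α=1/8: [1303/20, 1783/20, 1027/40]
= [65, 89, 26]

query (0,1) [L1,L2,L3,L4,L5,L6] — begin 0,0,0
after L1 α=1/8: [21/4, 24, 79/4]
after L2 α=1/4: [975/16, 179/4, 329/16]
after L3 α=1: [18, 223, 2]
after L4 α=1/2: [259/2, 166, 24]
after L5 α=1/3: [311/3, 332/3, 55]
after L6 α=3/4: [323/3, 2393/12, 427/4]
→ [108, 199, 107]

at x=0,y=0 over L1,L2,L3,L4,L5,L6:
+L1 (α=3/5) → [252/5, 531/5, 153/5]
+L2 (α=1/3) → [739/15, 539/5, 901/15]
+L3 (α=3/4) → [241/15, 761/5, 6481/60]
+L4 (α=1/5) → [4279/75, 3519/25, 7816/75]
+L5 (α=1/3) → [18833/225, 12163/75, 25757/225]
+L6 (α=1/4) → [31283/300, 7569/50, 30857/300]
rounded: [104, 151, 103]

(1,2) stack=L1,L2,L3,L4,L5,L6; from [0,0,0]:
after L1 α=1/3: [173/3, 58, 226/3]
after L2 α=2/7: [1885/21, 758/7, 248/3]
after L3 α=1/2: [2654/21, 2123/14, 301/3]
after L4 α=1/7: [7065/49, 6733/49, 641/7]
after L5 α=1/3: [8777/49, 5142/49, 1282/21]
after L6 α=1/2: [8627/49, 10189/98, 1082/21]
rounded: [176, 104, 52]

query (0,0) [L1,L2,L3,L4] — begin 0,0,0
L1 α=3/5: [252/5, 531/5, 153/5]
L2 α=1/3: [739/15, 539/5, 901/15]
L3 α=3/4: [241/15, 761/5, 6481/60]
L4 α=1/5: [4279/75, 3519/25, 7816/75]
rounded: [57, 141, 104]

(0,2) stack=L1,L2,L3,L4; from [0,0,0]:
+L1 (α=1/4) → [39, 11/4, 145/4]
+L2 (α=1/7) → [347/7, 163/14, 563/14]
+L3 (α=1) → [72, 49, 228]
+L4 (α=3/7) → [318/7, 445/7, 1506/7]
→ [45, 64, 215]

query (1,1) [L1,L2,L3,L4] — begin 0,0,0
L1 α=2/5: [308/5, 458/5, 56/5]
L2 α=1/8: [1303/20, 1783/20, 1027/40]
L3 α=1/5: [2248/25, 2068/25, 1807/50]
L4 α=1/2: [3674/25, 8143/50, 13207/100]
rounded: [147, 163, 132]

query (0,1) [L1,L2,L3,L4,L7] — begin 0,0,0
after L1 α=1/8: [21/4, 24, 79/4]
after L2 α=1/4: [975/16, 179/4, 329/16]
after L3 α=1: [18, 223, 2]
after L4 α=1/2: [259/2, 166, 24]
after L7 α=1/2: [699/4, 97, 88]
rounded: [175, 97, 88]

(1,3) stack=L1,L2,L3,L4,L7,L8; from [0,0,0]:
after L1 α=1/2: [83/2, 96, 145/2]
after L2 α=1: [195, 217, 110]
after L3 α=2/3: [145, 655/3, 118/3]
after L4 α=0: [145, 655/3, 118/3]
after L7 α=1/3: [389/3, 1883/9, 368/9]
after L8 α=2/5: [873/5, 601/3, 752/15]
rounded: [175, 200, 50]


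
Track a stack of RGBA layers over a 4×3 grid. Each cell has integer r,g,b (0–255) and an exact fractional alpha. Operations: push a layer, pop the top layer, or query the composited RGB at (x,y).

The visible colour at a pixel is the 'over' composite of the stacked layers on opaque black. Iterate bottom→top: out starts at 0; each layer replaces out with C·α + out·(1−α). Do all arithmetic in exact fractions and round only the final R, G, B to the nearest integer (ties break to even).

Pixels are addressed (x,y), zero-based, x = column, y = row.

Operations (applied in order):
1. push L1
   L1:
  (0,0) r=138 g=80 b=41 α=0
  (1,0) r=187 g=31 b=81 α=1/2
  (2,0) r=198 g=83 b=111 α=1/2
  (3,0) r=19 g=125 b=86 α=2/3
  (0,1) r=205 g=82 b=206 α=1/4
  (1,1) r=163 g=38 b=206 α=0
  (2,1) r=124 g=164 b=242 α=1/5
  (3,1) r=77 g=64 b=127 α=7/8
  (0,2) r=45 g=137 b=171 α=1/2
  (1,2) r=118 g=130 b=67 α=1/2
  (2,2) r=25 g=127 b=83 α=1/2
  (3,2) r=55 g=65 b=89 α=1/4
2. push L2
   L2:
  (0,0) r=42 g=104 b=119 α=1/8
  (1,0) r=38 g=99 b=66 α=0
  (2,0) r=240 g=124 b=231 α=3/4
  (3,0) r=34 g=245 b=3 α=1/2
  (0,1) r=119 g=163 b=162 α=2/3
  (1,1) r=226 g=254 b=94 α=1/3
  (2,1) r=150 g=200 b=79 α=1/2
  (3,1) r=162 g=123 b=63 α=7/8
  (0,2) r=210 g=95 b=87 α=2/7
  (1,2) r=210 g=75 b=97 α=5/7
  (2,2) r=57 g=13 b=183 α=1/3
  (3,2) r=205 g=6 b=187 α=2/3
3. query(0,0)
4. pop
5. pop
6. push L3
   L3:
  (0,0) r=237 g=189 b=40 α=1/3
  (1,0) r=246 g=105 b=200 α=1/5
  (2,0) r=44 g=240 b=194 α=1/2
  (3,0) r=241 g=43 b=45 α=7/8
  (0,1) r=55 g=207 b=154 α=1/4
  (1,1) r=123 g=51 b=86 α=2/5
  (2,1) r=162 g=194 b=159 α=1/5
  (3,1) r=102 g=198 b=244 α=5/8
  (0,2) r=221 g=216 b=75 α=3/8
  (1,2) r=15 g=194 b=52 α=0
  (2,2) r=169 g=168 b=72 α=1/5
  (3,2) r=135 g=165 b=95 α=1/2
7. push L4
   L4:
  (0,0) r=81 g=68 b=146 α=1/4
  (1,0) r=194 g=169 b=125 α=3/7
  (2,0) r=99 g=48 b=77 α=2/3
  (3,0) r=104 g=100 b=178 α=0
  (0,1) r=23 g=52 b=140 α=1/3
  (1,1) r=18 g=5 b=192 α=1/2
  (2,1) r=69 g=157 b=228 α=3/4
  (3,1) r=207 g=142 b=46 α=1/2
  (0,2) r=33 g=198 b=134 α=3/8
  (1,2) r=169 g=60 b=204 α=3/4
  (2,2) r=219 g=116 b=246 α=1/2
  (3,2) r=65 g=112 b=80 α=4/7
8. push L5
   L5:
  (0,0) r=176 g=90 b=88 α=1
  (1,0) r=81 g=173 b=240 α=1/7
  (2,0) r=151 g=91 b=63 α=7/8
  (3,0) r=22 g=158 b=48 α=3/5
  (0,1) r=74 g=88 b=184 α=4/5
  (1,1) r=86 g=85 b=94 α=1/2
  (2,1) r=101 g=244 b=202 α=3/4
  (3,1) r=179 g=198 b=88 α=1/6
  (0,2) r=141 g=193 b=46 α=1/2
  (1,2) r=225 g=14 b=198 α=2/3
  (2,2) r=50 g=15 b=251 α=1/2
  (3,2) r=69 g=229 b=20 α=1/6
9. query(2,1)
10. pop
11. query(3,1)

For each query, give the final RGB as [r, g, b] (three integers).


at x=0,y=0 over L1,L2:
after L1 α=0: [0, 0, 0]
after L2 α=1/8: [21/4, 13, 119/8]
rounded: [5, 13, 15]

(2,1) stack=L3,L4,L5; from [0,0,0]:
+L3 (α=1/5) → [162/5, 194/5, 159/5]
+L4 (α=3/4) → [1197/20, 2549/20, 3579/20]
+L5 (α=3/4) → [7257/80, 17189/80, 15699/80]
rounded: [91, 215, 196]

(3,1) stack=L3,L4; from [0,0,0]:
after L3 α=5/8: [255/4, 495/4, 305/2]
after L4 α=1/2: [1083/8, 1063/8, 397/4]
= [135, 133, 99]


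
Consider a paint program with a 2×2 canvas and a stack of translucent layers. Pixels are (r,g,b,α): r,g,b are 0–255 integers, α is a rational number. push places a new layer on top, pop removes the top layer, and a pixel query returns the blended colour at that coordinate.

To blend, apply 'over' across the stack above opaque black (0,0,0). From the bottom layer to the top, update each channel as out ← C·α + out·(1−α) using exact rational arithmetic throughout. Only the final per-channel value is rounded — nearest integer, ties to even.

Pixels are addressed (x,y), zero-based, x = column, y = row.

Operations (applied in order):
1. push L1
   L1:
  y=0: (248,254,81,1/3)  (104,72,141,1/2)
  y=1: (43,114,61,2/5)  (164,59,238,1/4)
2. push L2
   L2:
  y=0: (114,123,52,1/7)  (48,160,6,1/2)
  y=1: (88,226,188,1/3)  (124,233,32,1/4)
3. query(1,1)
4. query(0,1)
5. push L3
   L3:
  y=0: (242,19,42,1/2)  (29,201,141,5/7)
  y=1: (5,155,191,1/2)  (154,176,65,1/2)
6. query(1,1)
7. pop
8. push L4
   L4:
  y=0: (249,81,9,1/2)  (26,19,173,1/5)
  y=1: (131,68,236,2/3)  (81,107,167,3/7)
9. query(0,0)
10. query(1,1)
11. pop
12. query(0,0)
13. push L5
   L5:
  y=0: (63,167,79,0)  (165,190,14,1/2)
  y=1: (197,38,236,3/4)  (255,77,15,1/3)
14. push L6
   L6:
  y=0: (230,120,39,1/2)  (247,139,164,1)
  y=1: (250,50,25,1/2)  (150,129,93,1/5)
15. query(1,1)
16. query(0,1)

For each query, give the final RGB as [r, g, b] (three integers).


query (1,1) [L1,L2] — begin 0,0,0
after L1 α=1/4: [41, 59/4, 119/2]
after L2 α=1/4: [247/4, 1109/16, 421/8]
rounded: [62, 69, 53]

(0,1) stack=L1,L2; from [0,0,0]:
after L1 α=2/5: [86/5, 228/5, 122/5]
after L2 α=1/3: [204/5, 1586/15, 1184/15]
= [41, 106, 79]

at x=1,y=1 over L1,L2,L3:
after L1 α=1/4: [41, 59/4, 119/2]
after L2 α=1/4: [247/4, 1109/16, 421/8]
after L3 α=1/2: [863/8, 3925/32, 941/16]
rounded: [108, 123, 59]

at x=0,y=0 over L1,L2,L4:
after L1 α=1/3: [248/3, 254/3, 27]
after L2 α=1/7: [610/7, 631/7, 214/7]
after L4 α=1/2: [2353/14, 599/7, 277/14]
→ [168, 86, 20]

(1,1) stack=L1,L2,L4; from [0,0,0]:
after L1 α=1/4: [41, 59/4, 119/2]
after L2 α=1/4: [247/4, 1109/16, 421/8]
after L4 α=3/7: [70, 2393/28, 1423/14]
→ [70, 85, 102]

at x=0,y=0 over L1,L2:
L1 α=1/3: [248/3, 254/3, 27]
L2 α=1/7: [610/7, 631/7, 214/7]
rounded: [87, 90, 31]

(1,1) stack=L1,L2,L5,L6; from [0,0,0]:
+L1 (α=1/4) → [41, 59/4, 119/2]
+L2 (α=1/4) → [247/4, 1109/16, 421/8]
+L5 (α=1/3) → [757/6, 575/8, 481/12]
+L6 (α=1/5) → [1964/15, 833/10, 152/3]
→ [131, 83, 51]

query (0,1) [L1,L2,L5,L6] — begin 0,0,0
after L1 α=2/5: [86/5, 228/5, 122/5]
after L2 α=1/3: [204/5, 1586/15, 1184/15]
after L5 α=3/4: [3159/20, 824/15, 2951/15]
after L6 α=1/2: [8159/40, 787/15, 1663/15]
rounded: [204, 52, 111]


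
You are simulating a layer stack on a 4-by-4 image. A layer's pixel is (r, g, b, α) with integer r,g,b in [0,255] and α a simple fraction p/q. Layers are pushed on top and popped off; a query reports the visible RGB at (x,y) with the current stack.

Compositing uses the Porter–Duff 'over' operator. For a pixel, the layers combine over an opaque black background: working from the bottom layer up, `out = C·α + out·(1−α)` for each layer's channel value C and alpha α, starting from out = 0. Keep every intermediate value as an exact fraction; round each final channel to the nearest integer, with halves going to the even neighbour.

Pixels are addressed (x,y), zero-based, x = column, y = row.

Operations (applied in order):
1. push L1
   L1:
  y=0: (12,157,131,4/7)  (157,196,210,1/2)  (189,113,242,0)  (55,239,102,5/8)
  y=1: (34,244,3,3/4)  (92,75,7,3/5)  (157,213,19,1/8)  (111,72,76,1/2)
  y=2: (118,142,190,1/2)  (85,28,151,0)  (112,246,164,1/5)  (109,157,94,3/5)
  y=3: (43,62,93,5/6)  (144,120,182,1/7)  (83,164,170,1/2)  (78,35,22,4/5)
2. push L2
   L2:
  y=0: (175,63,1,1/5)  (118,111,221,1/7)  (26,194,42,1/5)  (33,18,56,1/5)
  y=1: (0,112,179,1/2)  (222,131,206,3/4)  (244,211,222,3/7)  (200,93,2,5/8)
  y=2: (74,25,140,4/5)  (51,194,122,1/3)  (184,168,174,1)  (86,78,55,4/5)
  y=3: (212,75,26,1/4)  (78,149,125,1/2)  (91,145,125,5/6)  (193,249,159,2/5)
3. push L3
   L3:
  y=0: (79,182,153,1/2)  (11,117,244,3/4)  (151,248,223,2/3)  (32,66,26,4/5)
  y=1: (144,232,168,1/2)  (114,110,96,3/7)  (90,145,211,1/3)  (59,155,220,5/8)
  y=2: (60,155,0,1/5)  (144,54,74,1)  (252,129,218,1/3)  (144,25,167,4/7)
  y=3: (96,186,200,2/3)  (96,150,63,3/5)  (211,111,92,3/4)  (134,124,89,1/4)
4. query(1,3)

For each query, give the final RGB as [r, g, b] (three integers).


at x=1,y=3 over L1,L2,L3:
L1 α=1/7: [144/7, 120/7, 26]
L2 α=1/2: [345/7, 1163/14, 151/2]
L3 α=3/5: [2706/35, 4313/35, 68]
= [77, 123, 68]


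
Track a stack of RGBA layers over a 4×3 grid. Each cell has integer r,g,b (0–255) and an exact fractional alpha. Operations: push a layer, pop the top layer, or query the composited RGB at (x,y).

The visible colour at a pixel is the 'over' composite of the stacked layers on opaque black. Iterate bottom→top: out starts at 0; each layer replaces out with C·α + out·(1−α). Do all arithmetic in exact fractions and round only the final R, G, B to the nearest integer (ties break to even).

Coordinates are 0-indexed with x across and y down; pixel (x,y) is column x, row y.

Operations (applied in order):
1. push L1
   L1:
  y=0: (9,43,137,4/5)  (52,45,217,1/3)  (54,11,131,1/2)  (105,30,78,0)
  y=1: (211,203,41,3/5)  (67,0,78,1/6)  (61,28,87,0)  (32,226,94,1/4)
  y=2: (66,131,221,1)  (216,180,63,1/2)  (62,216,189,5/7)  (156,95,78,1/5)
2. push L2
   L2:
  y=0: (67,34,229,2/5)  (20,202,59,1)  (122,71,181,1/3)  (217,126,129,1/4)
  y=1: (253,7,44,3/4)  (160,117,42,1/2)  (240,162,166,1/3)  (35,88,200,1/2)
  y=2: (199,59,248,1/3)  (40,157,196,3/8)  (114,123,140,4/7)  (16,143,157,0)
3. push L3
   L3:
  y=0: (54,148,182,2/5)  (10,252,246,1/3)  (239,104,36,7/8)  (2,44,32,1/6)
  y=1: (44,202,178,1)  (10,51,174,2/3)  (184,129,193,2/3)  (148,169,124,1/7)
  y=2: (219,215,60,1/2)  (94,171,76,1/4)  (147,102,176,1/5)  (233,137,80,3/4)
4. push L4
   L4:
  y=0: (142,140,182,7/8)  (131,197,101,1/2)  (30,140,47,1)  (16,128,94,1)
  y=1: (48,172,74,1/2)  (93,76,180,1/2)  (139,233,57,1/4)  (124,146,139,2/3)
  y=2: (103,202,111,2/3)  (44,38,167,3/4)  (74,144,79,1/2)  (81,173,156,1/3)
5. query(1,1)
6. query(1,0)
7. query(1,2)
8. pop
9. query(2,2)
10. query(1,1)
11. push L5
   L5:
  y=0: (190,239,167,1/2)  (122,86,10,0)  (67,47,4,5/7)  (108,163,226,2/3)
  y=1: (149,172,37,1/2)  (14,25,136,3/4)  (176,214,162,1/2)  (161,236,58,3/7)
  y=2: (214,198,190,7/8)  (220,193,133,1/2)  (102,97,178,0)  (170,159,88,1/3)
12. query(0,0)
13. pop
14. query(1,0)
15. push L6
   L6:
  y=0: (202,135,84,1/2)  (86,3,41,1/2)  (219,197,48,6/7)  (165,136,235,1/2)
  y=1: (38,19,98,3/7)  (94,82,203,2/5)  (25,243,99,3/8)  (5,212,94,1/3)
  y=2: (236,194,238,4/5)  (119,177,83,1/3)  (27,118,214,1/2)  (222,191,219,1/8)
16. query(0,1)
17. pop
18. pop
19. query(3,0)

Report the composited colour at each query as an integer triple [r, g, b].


(1,1) stack=L1,L2,L3,L4; from [0,0,0]:
+L1 (α=1/6) → [67/6, 0, 13]
+L2 (α=1/2) → [1027/12, 117/2, 55/2]
+L3 (α=2/3) → [1267/36, 107/2, 751/6]
+L4 (α=1/2) → [4615/72, 259/4, 1831/12]
= [64, 65, 153]

query (1,0) [L1,L2,L3,L4] — begin 0,0,0
L1 α=1/3: [52/3, 15, 217/3]
L2 α=1: [20, 202, 59]
L3 α=1/3: [50/3, 656/3, 364/3]
L4 α=1/2: [443/6, 1247/6, 667/6]
rounded: [74, 208, 111]

query (1,2) [L1,L2,L3,L4] — begin 0,0,0
+L1 (α=1/2) → [108, 90, 63/2]
+L2 (α=3/8) → [165/2, 921/8, 1491/16]
+L3 (α=1/4) → [683/8, 4131/32, 5689/64]
+L4 (α=3/4) → [1739/32, 7779/128, 37753/256]
→ [54, 61, 147]

(2,2) stack=L1,L2,L3; from [0,0,0]:
+L1 (α=5/7) → [310/7, 1080/7, 135]
+L2 (α=4/7) → [4122/49, 6684/49, 965/7]
+L3 (α=1/5) → [23691/245, 31734/245, 5092/35]
= [97, 130, 145]

(1,1) stack=L1,L2,L3; from [0,0,0]:
L1 α=1/6: [67/6, 0, 13]
L2 α=1/2: [1027/12, 117/2, 55/2]
L3 α=2/3: [1267/36, 107/2, 751/6]
rounded: [35, 54, 125]

query (0,0) [L1,L2,L3,L5] — begin 0,0,0
after L1 α=4/5: [36/5, 172/5, 548/5]
after L2 α=2/5: [778/25, 856/25, 3934/25]
after L3 α=2/5: [5034/125, 9968/125, 20902/125]
after L5 α=1/2: [14392/125, 39843/250, 41777/250]
= [115, 159, 167]

query (1,0) [L1,L2,L3] — begin 0,0,0
L1 α=1/3: [52/3, 15, 217/3]
L2 α=1: [20, 202, 59]
L3 α=1/3: [50/3, 656/3, 364/3]
= [17, 219, 121]

query (0,1) [L1,L2,L3,L6] — begin 0,0,0
after L1 α=3/5: [633/5, 609/5, 123/5]
after L2 α=3/4: [1107/5, 357/10, 783/20]
after L3 α=1: [44, 202, 178]
after L6 α=3/7: [290/7, 865/7, 1006/7]
= [41, 124, 144]

at x=3,y=0 over L1,L2:
+L1 (α=0) → [0, 0, 0]
+L2 (α=1/4) → [217/4, 63/2, 129/4]
→ [54, 32, 32]


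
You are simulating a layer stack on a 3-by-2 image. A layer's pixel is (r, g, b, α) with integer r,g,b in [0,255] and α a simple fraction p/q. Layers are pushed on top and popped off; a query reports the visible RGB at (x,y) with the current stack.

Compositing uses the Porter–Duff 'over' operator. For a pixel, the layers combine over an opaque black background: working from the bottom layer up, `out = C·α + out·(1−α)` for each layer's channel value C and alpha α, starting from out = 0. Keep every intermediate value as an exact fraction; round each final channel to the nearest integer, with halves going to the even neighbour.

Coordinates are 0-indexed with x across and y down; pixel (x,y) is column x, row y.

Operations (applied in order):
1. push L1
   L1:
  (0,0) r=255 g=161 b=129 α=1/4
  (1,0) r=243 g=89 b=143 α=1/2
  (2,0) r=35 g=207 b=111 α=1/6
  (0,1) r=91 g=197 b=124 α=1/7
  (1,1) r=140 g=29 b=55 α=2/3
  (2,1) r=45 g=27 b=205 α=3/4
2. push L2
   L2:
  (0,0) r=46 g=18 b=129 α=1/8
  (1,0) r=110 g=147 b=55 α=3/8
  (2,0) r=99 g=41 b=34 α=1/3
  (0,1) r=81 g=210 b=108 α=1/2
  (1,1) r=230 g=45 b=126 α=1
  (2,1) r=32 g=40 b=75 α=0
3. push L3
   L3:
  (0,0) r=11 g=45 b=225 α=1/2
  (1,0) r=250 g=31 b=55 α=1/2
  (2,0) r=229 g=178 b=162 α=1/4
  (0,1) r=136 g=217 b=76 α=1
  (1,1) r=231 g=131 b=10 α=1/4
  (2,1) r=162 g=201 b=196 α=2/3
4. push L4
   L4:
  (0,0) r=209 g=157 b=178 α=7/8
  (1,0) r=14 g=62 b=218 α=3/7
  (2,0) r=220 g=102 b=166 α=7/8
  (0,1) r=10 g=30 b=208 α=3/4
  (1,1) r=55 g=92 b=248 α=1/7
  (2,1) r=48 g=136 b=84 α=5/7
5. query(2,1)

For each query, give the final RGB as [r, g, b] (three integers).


at x=2,y=1 over L1,L2,L3,L4:
after L1 α=3/4: [135/4, 81/4, 615/4]
after L2 α=0: [135/4, 81/4, 615/4]
after L3 α=2/3: [477/4, 563/4, 2183/12]
after L4 α=5/7: [957/14, 1923/14, 4703/42]
= [68, 137, 112]


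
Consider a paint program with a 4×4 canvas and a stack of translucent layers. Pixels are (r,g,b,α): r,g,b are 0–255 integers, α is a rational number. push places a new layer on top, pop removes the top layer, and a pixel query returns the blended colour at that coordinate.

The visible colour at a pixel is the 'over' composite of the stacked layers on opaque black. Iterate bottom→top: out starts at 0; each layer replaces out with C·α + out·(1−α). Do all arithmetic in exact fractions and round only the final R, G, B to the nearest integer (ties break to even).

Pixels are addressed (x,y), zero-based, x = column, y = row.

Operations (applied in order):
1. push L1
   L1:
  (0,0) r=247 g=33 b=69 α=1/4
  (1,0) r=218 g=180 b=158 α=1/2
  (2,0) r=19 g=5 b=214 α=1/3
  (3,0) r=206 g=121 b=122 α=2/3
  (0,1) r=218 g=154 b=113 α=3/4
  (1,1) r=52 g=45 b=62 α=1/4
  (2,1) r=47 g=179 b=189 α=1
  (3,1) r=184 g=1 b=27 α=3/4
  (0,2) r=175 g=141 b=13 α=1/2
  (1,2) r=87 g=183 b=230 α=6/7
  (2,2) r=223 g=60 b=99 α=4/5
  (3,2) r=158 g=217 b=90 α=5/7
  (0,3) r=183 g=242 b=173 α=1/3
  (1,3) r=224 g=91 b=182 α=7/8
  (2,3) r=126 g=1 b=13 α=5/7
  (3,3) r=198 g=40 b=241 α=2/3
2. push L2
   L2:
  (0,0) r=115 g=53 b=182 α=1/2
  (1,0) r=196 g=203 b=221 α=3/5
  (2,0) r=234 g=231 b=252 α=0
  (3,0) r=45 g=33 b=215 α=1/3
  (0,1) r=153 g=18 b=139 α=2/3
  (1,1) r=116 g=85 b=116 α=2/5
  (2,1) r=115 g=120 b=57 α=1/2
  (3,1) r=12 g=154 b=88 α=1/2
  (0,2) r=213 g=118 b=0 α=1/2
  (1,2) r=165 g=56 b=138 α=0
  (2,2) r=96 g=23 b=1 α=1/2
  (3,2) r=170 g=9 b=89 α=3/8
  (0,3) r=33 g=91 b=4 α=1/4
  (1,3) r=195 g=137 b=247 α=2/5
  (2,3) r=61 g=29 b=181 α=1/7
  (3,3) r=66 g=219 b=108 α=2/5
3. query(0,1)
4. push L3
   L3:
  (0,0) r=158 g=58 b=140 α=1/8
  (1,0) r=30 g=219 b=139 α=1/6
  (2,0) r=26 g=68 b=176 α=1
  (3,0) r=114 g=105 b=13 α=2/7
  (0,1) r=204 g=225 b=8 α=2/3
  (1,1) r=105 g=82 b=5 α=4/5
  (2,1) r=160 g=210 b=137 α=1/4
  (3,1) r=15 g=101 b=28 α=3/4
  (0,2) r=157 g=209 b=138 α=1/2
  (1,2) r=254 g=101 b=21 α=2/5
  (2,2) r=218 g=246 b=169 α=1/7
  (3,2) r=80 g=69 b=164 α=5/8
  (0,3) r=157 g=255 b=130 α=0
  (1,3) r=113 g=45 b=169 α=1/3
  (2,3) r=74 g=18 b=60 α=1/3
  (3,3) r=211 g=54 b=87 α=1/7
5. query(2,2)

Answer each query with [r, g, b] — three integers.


at x=0,y=1 over L1,L2:
L1 α=3/4: [327/2, 231/2, 339/4]
L2 α=2/3: [313/2, 101/2, 1451/12]
rounded: [156, 50, 121]

at x=2,y=2 over L1,L2,L3:
after L1 α=4/5: [892/5, 48, 396/5]
after L2 α=1/2: [686/5, 71/2, 401/10]
after L3 α=1/7: [5206/35, 459/7, 2048/35]
→ [149, 66, 59]


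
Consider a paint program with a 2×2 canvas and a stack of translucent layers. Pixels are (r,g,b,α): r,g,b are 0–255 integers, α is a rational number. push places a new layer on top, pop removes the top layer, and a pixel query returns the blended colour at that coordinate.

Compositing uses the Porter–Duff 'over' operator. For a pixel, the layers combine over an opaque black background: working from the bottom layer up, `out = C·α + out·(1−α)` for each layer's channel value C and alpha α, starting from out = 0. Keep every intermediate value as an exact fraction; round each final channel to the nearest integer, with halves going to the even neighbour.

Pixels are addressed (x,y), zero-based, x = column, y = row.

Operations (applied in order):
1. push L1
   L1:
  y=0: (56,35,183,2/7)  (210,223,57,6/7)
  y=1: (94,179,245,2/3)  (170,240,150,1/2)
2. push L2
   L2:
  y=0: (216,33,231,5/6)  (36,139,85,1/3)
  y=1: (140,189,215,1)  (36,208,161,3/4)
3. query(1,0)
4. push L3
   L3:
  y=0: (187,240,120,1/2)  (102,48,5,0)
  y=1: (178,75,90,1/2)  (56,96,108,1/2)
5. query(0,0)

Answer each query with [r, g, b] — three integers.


(1,0) stack=L1,L2; from [0,0,0]:
+L1 (α=6/7) → [180, 1338/7, 342/7]
+L2 (α=1/3) → [132, 3649/21, 1279/21]
rounded: [132, 174, 61]

(0,0) stack=L1,L2,L3; from [0,0,0]:
after L1 α=2/7: [16, 10, 366/7]
after L2 α=5/6: [548/3, 175/6, 2817/14]
after L3 α=1/2: [1109/6, 1615/12, 4497/28]
rounded: [185, 135, 161]


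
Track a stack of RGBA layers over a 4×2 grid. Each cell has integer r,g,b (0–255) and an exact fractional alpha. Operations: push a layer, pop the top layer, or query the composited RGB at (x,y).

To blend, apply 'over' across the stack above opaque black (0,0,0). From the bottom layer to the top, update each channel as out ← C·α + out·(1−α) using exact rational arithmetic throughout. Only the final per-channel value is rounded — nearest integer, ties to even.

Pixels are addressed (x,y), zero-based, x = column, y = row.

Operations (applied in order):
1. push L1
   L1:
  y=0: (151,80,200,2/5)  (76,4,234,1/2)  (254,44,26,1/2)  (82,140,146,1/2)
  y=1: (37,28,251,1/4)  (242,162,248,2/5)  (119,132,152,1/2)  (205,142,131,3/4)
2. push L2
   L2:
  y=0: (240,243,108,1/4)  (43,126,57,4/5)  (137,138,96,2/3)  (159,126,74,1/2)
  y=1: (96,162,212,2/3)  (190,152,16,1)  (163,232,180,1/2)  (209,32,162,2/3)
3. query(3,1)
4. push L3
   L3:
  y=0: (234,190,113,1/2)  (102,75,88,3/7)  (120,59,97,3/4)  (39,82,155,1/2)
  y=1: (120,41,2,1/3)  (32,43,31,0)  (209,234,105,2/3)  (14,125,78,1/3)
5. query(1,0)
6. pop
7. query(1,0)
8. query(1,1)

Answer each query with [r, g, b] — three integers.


query (3,1) [L1,L2] — begin 0,0,0
L1 α=3/4: [615/4, 213/2, 393/4]
L2 α=2/3: [2287/12, 341/6, 563/4]
rounded: [191, 57, 141]

at x=1,y=0 over L1,L2,L3:
after L1 α=1/2: [38, 2, 117]
after L2 α=4/5: [42, 506/5, 69]
after L3 α=3/7: [474/7, 3149/35, 540/7]
→ [68, 90, 77]

query (1,0) [L1,L2] — begin 0,0,0
after L1 α=1/2: [38, 2, 117]
after L2 α=4/5: [42, 506/5, 69]
rounded: [42, 101, 69]

query (1,1) [L1,L2] — begin 0,0,0
+L1 (α=2/5) → [484/5, 324/5, 496/5]
+L2 (α=1) → [190, 152, 16]
→ [190, 152, 16]


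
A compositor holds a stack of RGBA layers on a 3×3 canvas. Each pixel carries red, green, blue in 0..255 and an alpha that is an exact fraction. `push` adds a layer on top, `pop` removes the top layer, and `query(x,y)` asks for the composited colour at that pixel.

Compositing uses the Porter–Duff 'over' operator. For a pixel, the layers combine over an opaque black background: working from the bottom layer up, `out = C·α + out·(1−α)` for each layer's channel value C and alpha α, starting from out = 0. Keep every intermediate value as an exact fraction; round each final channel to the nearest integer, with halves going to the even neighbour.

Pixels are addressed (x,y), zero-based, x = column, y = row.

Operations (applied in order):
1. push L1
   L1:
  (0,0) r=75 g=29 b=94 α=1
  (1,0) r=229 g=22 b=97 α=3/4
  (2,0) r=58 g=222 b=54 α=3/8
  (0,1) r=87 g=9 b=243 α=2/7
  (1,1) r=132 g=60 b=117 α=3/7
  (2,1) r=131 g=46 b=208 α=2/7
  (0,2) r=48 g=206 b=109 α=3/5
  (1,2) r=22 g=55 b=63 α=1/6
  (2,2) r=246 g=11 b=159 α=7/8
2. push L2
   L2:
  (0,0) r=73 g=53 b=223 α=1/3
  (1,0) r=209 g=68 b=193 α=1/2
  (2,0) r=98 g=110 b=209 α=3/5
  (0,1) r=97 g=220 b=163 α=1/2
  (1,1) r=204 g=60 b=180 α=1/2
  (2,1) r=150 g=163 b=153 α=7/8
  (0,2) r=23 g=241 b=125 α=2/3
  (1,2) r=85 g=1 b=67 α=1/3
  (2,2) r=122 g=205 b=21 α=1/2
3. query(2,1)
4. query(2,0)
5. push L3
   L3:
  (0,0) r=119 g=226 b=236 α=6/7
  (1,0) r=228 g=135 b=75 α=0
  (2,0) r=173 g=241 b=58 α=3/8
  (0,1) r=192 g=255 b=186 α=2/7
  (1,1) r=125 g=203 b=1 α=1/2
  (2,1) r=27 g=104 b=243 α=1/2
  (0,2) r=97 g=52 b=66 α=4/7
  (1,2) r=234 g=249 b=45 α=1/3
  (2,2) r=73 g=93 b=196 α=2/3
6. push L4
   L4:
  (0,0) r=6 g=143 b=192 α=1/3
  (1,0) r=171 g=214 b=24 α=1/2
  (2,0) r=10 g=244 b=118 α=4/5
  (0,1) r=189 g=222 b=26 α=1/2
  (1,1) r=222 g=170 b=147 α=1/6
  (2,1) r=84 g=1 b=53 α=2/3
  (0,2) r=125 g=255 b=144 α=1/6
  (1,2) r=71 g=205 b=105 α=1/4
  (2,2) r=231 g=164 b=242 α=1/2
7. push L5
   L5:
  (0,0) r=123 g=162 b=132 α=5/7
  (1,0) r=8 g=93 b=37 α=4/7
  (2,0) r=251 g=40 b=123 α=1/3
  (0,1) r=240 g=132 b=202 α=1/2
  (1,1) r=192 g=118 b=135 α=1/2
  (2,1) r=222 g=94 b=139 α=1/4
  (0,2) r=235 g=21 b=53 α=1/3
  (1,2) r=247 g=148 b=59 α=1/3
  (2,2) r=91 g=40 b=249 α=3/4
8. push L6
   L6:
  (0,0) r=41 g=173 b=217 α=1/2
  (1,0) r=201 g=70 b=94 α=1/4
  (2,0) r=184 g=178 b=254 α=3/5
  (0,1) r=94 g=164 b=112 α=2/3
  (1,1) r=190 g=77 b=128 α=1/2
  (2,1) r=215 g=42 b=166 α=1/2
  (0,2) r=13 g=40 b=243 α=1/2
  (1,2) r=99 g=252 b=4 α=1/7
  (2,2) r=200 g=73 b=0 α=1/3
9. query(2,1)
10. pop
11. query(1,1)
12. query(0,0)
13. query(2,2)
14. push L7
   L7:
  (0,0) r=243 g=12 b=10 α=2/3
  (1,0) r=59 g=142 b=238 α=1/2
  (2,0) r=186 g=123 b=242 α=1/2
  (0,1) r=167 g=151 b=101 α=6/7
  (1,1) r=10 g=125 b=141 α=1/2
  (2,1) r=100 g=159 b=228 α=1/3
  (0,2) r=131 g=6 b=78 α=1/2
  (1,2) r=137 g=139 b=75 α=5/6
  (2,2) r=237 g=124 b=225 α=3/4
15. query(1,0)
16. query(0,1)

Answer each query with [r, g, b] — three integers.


query (2,1) [L1,L2] — begin 0,0,0
+L1 (α=2/7) → [262/7, 92/7, 416/7]
+L2 (α=7/8) → [1903/14, 8079/56, 7913/56]
= [136, 144, 141]

(2,0) stack=L1,L2; from [0,0,0]:
L1 α=3/8: [87/4, 333/4, 81/4]
L2 α=3/5: [135/2, 993/10, 267/2]
→ [68, 99, 134]

at x=2,y=1 over L1,L2,L3,L4,L5,L6:
+L1 (α=2/7) → [262/7, 92/7, 416/7]
+L2 (α=7/8) → [1903/14, 8079/56, 7913/56]
+L3 (α=1/2) → [2281/28, 13903/112, 21521/112]
+L4 (α=2/3) → [6985/84, 4709/112, 11131/112]
+L5 (α=1/4) → [13201/112, 24655/448, 48961/448]
+L6 (α=1/2) → [37281/224, 43471/896, 123329/896]
rounded: [166, 49, 138]

(1,1) stack=L1,L2,L3,L4,L5; from [0,0,0]:
+L1 (α=3/7) → [396/7, 180/7, 351/7]
+L2 (α=1/2) → [912/7, 300/7, 1611/14]
+L3 (α=1/2) → [1787/14, 1721/14, 1625/28]
+L4 (α=1/6) → [12043/84, 10985/84, 12241/168]
+L5 (α=1/2) → [28171/168, 20897/168, 34921/336]
→ [168, 124, 104]

(0,0) stack=L1,L2,L3,L4,L5; from [0,0,0]:
after L1 α=1: [75, 29, 94]
after L2 α=1/3: [223/3, 37, 137]
after L3 α=6/7: [2365/21, 199, 1553/7]
after L4 α=1/3: [4856/63, 541/3, 4450/21]
after L5 α=5/7: [48457/441, 3512/21, 22760/147]
rounded: [110, 167, 155]

at x=2,y=2 over L1,L2,L3,L4,L5:
L1 α=7/8: [861/4, 77/8, 1113/8]
L2 α=1/2: [1349/8, 1717/16, 1281/16]
L3 α=2/3: [839/8, 4693/48, 7553/48]
L4 α=1/2: [2687/16, 12565/96, 19169/96]
L5 α=3/4: [7055/64, 24085/384, 90881/384]
→ [110, 63, 237]

query (1,0) [L1,L2,L3,L4,L5,L7] — begin 0,0,0
L1 α=3/4: [687/4, 33/2, 291/4]
L2 α=1/2: [1523/8, 169/4, 1063/8]
L3 α=0: [1523/8, 169/4, 1063/8]
L4 α=1/2: [2891/16, 1025/8, 1255/16]
L5 α=4/7: [9185/112, 6051/56, 6133/112]
L7 α=1/2: [15793/224, 14003/112, 32789/224]
= [71, 125, 146]

at x=0,y=1 over L1,L2,L3,L4,L5,L7:
+L1 (α=2/7) → [174/7, 18/7, 486/7]
+L2 (α=1/2) → [853/14, 779/7, 1627/14]
+L3 (α=2/7) → [9641/98, 7465/49, 13343/98]
+L4 (α=1/2) → [28163/196, 18343/98, 15891/196]
+L5 (α=1/2) → [75203/392, 31279/196, 55483/392]
+L7 (α=6/7) → [467987/2744, 208855/1372, 293035/2744]
= [171, 152, 107]
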